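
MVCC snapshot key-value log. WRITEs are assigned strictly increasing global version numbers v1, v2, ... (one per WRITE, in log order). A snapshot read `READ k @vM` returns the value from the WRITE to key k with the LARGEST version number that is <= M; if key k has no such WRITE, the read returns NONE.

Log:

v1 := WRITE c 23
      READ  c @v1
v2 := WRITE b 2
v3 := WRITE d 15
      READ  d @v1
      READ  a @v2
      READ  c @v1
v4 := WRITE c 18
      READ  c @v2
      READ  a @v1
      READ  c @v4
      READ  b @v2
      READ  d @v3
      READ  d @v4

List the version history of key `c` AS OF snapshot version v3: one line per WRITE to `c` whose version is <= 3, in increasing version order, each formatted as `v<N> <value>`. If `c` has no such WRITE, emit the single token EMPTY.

Answer: v1 23

Derivation:
Scan writes for key=c with version <= 3:
  v1 WRITE c 23 -> keep
  v2 WRITE b 2 -> skip
  v3 WRITE d 15 -> skip
  v4 WRITE c 18 -> drop (> snap)
Collected: [(1, 23)]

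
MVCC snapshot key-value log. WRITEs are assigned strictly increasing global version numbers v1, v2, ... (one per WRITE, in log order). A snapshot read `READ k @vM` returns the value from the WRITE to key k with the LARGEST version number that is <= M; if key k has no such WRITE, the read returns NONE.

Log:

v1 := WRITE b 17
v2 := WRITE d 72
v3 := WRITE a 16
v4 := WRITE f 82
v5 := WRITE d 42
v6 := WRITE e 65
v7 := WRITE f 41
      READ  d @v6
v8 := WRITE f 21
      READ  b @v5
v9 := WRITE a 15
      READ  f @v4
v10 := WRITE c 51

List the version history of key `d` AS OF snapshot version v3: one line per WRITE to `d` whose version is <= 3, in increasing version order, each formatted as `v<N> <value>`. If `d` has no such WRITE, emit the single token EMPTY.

Scan writes for key=d with version <= 3:
  v1 WRITE b 17 -> skip
  v2 WRITE d 72 -> keep
  v3 WRITE a 16 -> skip
  v4 WRITE f 82 -> skip
  v5 WRITE d 42 -> drop (> snap)
  v6 WRITE e 65 -> skip
  v7 WRITE f 41 -> skip
  v8 WRITE f 21 -> skip
  v9 WRITE a 15 -> skip
  v10 WRITE c 51 -> skip
Collected: [(2, 72)]

Answer: v2 72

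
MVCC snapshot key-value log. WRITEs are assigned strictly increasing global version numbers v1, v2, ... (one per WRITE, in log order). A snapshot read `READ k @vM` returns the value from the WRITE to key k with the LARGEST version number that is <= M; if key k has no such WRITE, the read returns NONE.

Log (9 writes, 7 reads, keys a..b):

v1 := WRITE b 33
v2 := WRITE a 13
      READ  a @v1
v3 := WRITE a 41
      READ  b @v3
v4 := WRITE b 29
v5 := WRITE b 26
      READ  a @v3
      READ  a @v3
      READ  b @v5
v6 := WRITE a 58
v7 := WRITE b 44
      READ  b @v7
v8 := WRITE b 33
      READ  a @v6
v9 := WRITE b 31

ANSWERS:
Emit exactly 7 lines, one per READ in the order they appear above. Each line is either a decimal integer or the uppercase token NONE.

v1: WRITE b=33  (b history now [(1, 33)])
v2: WRITE a=13  (a history now [(2, 13)])
READ a @v1: history=[(2, 13)] -> no version <= 1 -> NONE
v3: WRITE a=41  (a history now [(2, 13), (3, 41)])
READ b @v3: history=[(1, 33)] -> pick v1 -> 33
v4: WRITE b=29  (b history now [(1, 33), (4, 29)])
v5: WRITE b=26  (b history now [(1, 33), (4, 29), (5, 26)])
READ a @v3: history=[(2, 13), (3, 41)] -> pick v3 -> 41
READ a @v3: history=[(2, 13), (3, 41)] -> pick v3 -> 41
READ b @v5: history=[(1, 33), (4, 29), (5, 26)] -> pick v5 -> 26
v6: WRITE a=58  (a history now [(2, 13), (3, 41), (6, 58)])
v7: WRITE b=44  (b history now [(1, 33), (4, 29), (5, 26), (7, 44)])
READ b @v7: history=[(1, 33), (4, 29), (5, 26), (7, 44)] -> pick v7 -> 44
v8: WRITE b=33  (b history now [(1, 33), (4, 29), (5, 26), (7, 44), (8, 33)])
READ a @v6: history=[(2, 13), (3, 41), (6, 58)] -> pick v6 -> 58
v9: WRITE b=31  (b history now [(1, 33), (4, 29), (5, 26), (7, 44), (8, 33), (9, 31)])

Answer: NONE
33
41
41
26
44
58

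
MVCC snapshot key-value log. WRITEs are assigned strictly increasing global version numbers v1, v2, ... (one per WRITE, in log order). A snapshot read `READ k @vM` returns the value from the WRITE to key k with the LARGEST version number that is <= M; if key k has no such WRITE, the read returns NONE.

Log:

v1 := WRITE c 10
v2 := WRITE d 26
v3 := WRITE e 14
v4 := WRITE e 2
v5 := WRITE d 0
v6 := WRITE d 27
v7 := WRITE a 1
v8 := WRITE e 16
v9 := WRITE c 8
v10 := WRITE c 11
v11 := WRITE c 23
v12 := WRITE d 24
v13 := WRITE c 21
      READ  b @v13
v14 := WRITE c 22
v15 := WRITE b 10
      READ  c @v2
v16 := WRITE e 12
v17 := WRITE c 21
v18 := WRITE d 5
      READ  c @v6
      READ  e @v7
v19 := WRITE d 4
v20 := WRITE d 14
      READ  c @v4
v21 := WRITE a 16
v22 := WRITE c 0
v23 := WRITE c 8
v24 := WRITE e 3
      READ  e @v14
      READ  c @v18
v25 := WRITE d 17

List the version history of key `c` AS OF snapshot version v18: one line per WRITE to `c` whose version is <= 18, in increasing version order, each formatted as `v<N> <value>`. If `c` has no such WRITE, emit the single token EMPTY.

Answer: v1 10
v9 8
v10 11
v11 23
v13 21
v14 22
v17 21

Derivation:
Scan writes for key=c with version <= 18:
  v1 WRITE c 10 -> keep
  v2 WRITE d 26 -> skip
  v3 WRITE e 14 -> skip
  v4 WRITE e 2 -> skip
  v5 WRITE d 0 -> skip
  v6 WRITE d 27 -> skip
  v7 WRITE a 1 -> skip
  v8 WRITE e 16 -> skip
  v9 WRITE c 8 -> keep
  v10 WRITE c 11 -> keep
  v11 WRITE c 23 -> keep
  v12 WRITE d 24 -> skip
  v13 WRITE c 21 -> keep
  v14 WRITE c 22 -> keep
  v15 WRITE b 10 -> skip
  v16 WRITE e 12 -> skip
  v17 WRITE c 21 -> keep
  v18 WRITE d 5 -> skip
  v19 WRITE d 4 -> skip
  v20 WRITE d 14 -> skip
  v21 WRITE a 16 -> skip
  v22 WRITE c 0 -> drop (> snap)
  v23 WRITE c 8 -> drop (> snap)
  v24 WRITE e 3 -> skip
  v25 WRITE d 17 -> skip
Collected: [(1, 10), (9, 8), (10, 11), (11, 23), (13, 21), (14, 22), (17, 21)]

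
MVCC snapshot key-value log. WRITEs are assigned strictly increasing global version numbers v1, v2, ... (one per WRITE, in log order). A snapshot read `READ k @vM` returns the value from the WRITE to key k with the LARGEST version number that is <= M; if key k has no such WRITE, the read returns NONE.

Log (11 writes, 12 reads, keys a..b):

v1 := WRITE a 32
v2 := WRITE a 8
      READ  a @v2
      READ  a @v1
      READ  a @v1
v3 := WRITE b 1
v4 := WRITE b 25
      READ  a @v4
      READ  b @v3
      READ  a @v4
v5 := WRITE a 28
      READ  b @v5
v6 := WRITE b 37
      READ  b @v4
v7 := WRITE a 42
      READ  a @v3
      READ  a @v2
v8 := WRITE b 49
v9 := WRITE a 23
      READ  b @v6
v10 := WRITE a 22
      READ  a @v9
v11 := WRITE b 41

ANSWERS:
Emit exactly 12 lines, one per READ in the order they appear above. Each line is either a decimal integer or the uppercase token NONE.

Answer: 8
32
32
8
1
8
25
25
8
8
37
23

Derivation:
v1: WRITE a=32  (a history now [(1, 32)])
v2: WRITE a=8  (a history now [(1, 32), (2, 8)])
READ a @v2: history=[(1, 32), (2, 8)] -> pick v2 -> 8
READ a @v1: history=[(1, 32), (2, 8)] -> pick v1 -> 32
READ a @v1: history=[(1, 32), (2, 8)] -> pick v1 -> 32
v3: WRITE b=1  (b history now [(3, 1)])
v4: WRITE b=25  (b history now [(3, 1), (4, 25)])
READ a @v4: history=[(1, 32), (2, 8)] -> pick v2 -> 8
READ b @v3: history=[(3, 1), (4, 25)] -> pick v3 -> 1
READ a @v4: history=[(1, 32), (2, 8)] -> pick v2 -> 8
v5: WRITE a=28  (a history now [(1, 32), (2, 8), (5, 28)])
READ b @v5: history=[(3, 1), (4, 25)] -> pick v4 -> 25
v6: WRITE b=37  (b history now [(3, 1), (4, 25), (6, 37)])
READ b @v4: history=[(3, 1), (4, 25), (6, 37)] -> pick v4 -> 25
v7: WRITE a=42  (a history now [(1, 32), (2, 8), (5, 28), (7, 42)])
READ a @v3: history=[(1, 32), (2, 8), (5, 28), (7, 42)] -> pick v2 -> 8
READ a @v2: history=[(1, 32), (2, 8), (5, 28), (7, 42)] -> pick v2 -> 8
v8: WRITE b=49  (b history now [(3, 1), (4, 25), (6, 37), (8, 49)])
v9: WRITE a=23  (a history now [(1, 32), (2, 8), (5, 28), (7, 42), (9, 23)])
READ b @v6: history=[(3, 1), (4, 25), (6, 37), (8, 49)] -> pick v6 -> 37
v10: WRITE a=22  (a history now [(1, 32), (2, 8), (5, 28), (7, 42), (9, 23), (10, 22)])
READ a @v9: history=[(1, 32), (2, 8), (5, 28), (7, 42), (9, 23), (10, 22)] -> pick v9 -> 23
v11: WRITE b=41  (b history now [(3, 1), (4, 25), (6, 37), (8, 49), (11, 41)])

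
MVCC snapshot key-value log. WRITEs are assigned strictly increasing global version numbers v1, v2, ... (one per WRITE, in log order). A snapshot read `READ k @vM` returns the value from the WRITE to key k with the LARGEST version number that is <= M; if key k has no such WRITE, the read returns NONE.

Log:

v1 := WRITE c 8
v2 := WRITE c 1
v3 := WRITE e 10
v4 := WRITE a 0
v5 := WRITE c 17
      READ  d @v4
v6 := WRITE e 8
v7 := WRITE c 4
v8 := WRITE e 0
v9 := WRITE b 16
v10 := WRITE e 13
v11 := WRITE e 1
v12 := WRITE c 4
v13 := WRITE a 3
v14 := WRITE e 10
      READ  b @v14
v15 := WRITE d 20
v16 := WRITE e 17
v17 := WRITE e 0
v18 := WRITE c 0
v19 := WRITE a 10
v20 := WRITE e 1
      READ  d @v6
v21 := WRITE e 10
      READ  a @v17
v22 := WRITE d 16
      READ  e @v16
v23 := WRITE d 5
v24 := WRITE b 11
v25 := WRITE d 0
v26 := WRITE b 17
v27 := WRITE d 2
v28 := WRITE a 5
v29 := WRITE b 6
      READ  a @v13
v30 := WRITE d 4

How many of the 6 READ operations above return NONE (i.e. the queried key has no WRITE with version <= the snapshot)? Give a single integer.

Answer: 2

Derivation:
v1: WRITE c=8  (c history now [(1, 8)])
v2: WRITE c=1  (c history now [(1, 8), (2, 1)])
v3: WRITE e=10  (e history now [(3, 10)])
v4: WRITE a=0  (a history now [(4, 0)])
v5: WRITE c=17  (c history now [(1, 8), (2, 1), (5, 17)])
READ d @v4: history=[] -> no version <= 4 -> NONE
v6: WRITE e=8  (e history now [(3, 10), (6, 8)])
v7: WRITE c=4  (c history now [(1, 8), (2, 1), (5, 17), (7, 4)])
v8: WRITE e=0  (e history now [(3, 10), (6, 8), (8, 0)])
v9: WRITE b=16  (b history now [(9, 16)])
v10: WRITE e=13  (e history now [(3, 10), (6, 8), (8, 0), (10, 13)])
v11: WRITE e=1  (e history now [(3, 10), (6, 8), (8, 0), (10, 13), (11, 1)])
v12: WRITE c=4  (c history now [(1, 8), (2, 1), (5, 17), (7, 4), (12, 4)])
v13: WRITE a=3  (a history now [(4, 0), (13, 3)])
v14: WRITE e=10  (e history now [(3, 10), (6, 8), (8, 0), (10, 13), (11, 1), (14, 10)])
READ b @v14: history=[(9, 16)] -> pick v9 -> 16
v15: WRITE d=20  (d history now [(15, 20)])
v16: WRITE e=17  (e history now [(3, 10), (6, 8), (8, 0), (10, 13), (11, 1), (14, 10), (16, 17)])
v17: WRITE e=0  (e history now [(3, 10), (6, 8), (8, 0), (10, 13), (11, 1), (14, 10), (16, 17), (17, 0)])
v18: WRITE c=0  (c history now [(1, 8), (2, 1), (5, 17), (7, 4), (12, 4), (18, 0)])
v19: WRITE a=10  (a history now [(4, 0), (13, 3), (19, 10)])
v20: WRITE e=1  (e history now [(3, 10), (6, 8), (8, 0), (10, 13), (11, 1), (14, 10), (16, 17), (17, 0), (20, 1)])
READ d @v6: history=[(15, 20)] -> no version <= 6 -> NONE
v21: WRITE e=10  (e history now [(3, 10), (6, 8), (8, 0), (10, 13), (11, 1), (14, 10), (16, 17), (17, 0), (20, 1), (21, 10)])
READ a @v17: history=[(4, 0), (13, 3), (19, 10)] -> pick v13 -> 3
v22: WRITE d=16  (d history now [(15, 20), (22, 16)])
READ e @v16: history=[(3, 10), (6, 8), (8, 0), (10, 13), (11, 1), (14, 10), (16, 17), (17, 0), (20, 1), (21, 10)] -> pick v16 -> 17
v23: WRITE d=5  (d history now [(15, 20), (22, 16), (23, 5)])
v24: WRITE b=11  (b history now [(9, 16), (24, 11)])
v25: WRITE d=0  (d history now [(15, 20), (22, 16), (23, 5), (25, 0)])
v26: WRITE b=17  (b history now [(9, 16), (24, 11), (26, 17)])
v27: WRITE d=2  (d history now [(15, 20), (22, 16), (23, 5), (25, 0), (27, 2)])
v28: WRITE a=5  (a history now [(4, 0), (13, 3), (19, 10), (28, 5)])
v29: WRITE b=6  (b history now [(9, 16), (24, 11), (26, 17), (29, 6)])
READ a @v13: history=[(4, 0), (13, 3), (19, 10), (28, 5)] -> pick v13 -> 3
v30: WRITE d=4  (d history now [(15, 20), (22, 16), (23, 5), (25, 0), (27, 2), (30, 4)])
Read results in order: ['NONE', '16', 'NONE', '3', '17', '3']
NONE count = 2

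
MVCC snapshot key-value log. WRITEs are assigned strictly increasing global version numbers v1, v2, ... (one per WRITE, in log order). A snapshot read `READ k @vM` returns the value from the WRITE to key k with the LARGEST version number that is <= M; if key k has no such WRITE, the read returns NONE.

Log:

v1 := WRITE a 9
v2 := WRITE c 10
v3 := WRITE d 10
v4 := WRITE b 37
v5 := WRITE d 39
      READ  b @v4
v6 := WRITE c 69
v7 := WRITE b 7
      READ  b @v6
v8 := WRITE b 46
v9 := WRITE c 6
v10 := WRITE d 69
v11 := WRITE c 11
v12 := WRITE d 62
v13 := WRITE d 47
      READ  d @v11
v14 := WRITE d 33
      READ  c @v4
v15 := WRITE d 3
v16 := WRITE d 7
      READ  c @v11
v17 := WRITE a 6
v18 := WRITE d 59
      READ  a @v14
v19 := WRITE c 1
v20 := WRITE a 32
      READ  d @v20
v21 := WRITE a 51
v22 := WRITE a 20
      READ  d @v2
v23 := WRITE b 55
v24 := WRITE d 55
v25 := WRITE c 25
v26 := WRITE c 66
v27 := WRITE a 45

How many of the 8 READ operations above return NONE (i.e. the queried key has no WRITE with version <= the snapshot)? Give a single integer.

Answer: 1

Derivation:
v1: WRITE a=9  (a history now [(1, 9)])
v2: WRITE c=10  (c history now [(2, 10)])
v3: WRITE d=10  (d history now [(3, 10)])
v4: WRITE b=37  (b history now [(4, 37)])
v5: WRITE d=39  (d history now [(3, 10), (5, 39)])
READ b @v4: history=[(4, 37)] -> pick v4 -> 37
v6: WRITE c=69  (c history now [(2, 10), (6, 69)])
v7: WRITE b=7  (b history now [(4, 37), (7, 7)])
READ b @v6: history=[(4, 37), (7, 7)] -> pick v4 -> 37
v8: WRITE b=46  (b history now [(4, 37), (7, 7), (8, 46)])
v9: WRITE c=6  (c history now [(2, 10), (6, 69), (9, 6)])
v10: WRITE d=69  (d history now [(3, 10), (5, 39), (10, 69)])
v11: WRITE c=11  (c history now [(2, 10), (6, 69), (9, 6), (11, 11)])
v12: WRITE d=62  (d history now [(3, 10), (5, 39), (10, 69), (12, 62)])
v13: WRITE d=47  (d history now [(3, 10), (5, 39), (10, 69), (12, 62), (13, 47)])
READ d @v11: history=[(3, 10), (5, 39), (10, 69), (12, 62), (13, 47)] -> pick v10 -> 69
v14: WRITE d=33  (d history now [(3, 10), (5, 39), (10, 69), (12, 62), (13, 47), (14, 33)])
READ c @v4: history=[(2, 10), (6, 69), (9, 6), (11, 11)] -> pick v2 -> 10
v15: WRITE d=3  (d history now [(3, 10), (5, 39), (10, 69), (12, 62), (13, 47), (14, 33), (15, 3)])
v16: WRITE d=7  (d history now [(3, 10), (5, 39), (10, 69), (12, 62), (13, 47), (14, 33), (15, 3), (16, 7)])
READ c @v11: history=[(2, 10), (6, 69), (9, 6), (11, 11)] -> pick v11 -> 11
v17: WRITE a=6  (a history now [(1, 9), (17, 6)])
v18: WRITE d=59  (d history now [(3, 10), (5, 39), (10, 69), (12, 62), (13, 47), (14, 33), (15, 3), (16, 7), (18, 59)])
READ a @v14: history=[(1, 9), (17, 6)] -> pick v1 -> 9
v19: WRITE c=1  (c history now [(2, 10), (6, 69), (9, 6), (11, 11), (19, 1)])
v20: WRITE a=32  (a history now [(1, 9), (17, 6), (20, 32)])
READ d @v20: history=[(3, 10), (5, 39), (10, 69), (12, 62), (13, 47), (14, 33), (15, 3), (16, 7), (18, 59)] -> pick v18 -> 59
v21: WRITE a=51  (a history now [(1, 9), (17, 6), (20, 32), (21, 51)])
v22: WRITE a=20  (a history now [(1, 9), (17, 6), (20, 32), (21, 51), (22, 20)])
READ d @v2: history=[(3, 10), (5, 39), (10, 69), (12, 62), (13, 47), (14, 33), (15, 3), (16, 7), (18, 59)] -> no version <= 2 -> NONE
v23: WRITE b=55  (b history now [(4, 37), (7, 7), (8, 46), (23, 55)])
v24: WRITE d=55  (d history now [(3, 10), (5, 39), (10, 69), (12, 62), (13, 47), (14, 33), (15, 3), (16, 7), (18, 59), (24, 55)])
v25: WRITE c=25  (c history now [(2, 10), (6, 69), (9, 6), (11, 11), (19, 1), (25, 25)])
v26: WRITE c=66  (c history now [(2, 10), (6, 69), (9, 6), (11, 11), (19, 1), (25, 25), (26, 66)])
v27: WRITE a=45  (a history now [(1, 9), (17, 6), (20, 32), (21, 51), (22, 20), (27, 45)])
Read results in order: ['37', '37', '69', '10', '11', '9', '59', 'NONE']
NONE count = 1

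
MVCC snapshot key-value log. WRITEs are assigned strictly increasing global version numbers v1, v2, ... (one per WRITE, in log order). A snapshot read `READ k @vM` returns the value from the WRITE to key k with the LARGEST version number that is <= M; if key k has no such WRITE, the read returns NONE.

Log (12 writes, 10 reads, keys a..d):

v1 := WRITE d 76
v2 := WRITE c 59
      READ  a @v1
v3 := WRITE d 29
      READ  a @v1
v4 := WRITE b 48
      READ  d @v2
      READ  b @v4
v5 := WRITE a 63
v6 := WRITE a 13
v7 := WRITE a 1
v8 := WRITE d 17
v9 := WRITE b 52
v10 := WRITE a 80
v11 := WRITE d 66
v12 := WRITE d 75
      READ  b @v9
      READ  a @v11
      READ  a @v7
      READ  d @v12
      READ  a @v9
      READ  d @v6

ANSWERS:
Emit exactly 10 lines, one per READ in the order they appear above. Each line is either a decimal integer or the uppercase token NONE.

Answer: NONE
NONE
76
48
52
80
1
75
1
29

Derivation:
v1: WRITE d=76  (d history now [(1, 76)])
v2: WRITE c=59  (c history now [(2, 59)])
READ a @v1: history=[] -> no version <= 1 -> NONE
v3: WRITE d=29  (d history now [(1, 76), (3, 29)])
READ a @v1: history=[] -> no version <= 1 -> NONE
v4: WRITE b=48  (b history now [(4, 48)])
READ d @v2: history=[(1, 76), (3, 29)] -> pick v1 -> 76
READ b @v4: history=[(4, 48)] -> pick v4 -> 48
v5: WRITE a=63  (a history now [(5, 63)])
v6: WRITE a=13  (a history now [(5, 63), (6, 13)])
v7: WRITE a=1  (a history now [(5, 63), (6, 13), (7, 1)])
v8: WRITE d=17  (d history now [(1, 76), (3, 29), (8, 17)])
v9: WRITE b=52  (b history now [(4, 48), (9, 52)])
v10: WRITE a=80  (a history now [(5, 63), (6, 13), (7, 1), (10, 80)])
v11: WRITE d=66  (d history now [(1, 76), (3, 29), (8, 17), (11, 66)])
v12: WRITE d=75  (d history now [(1, 76), (3, 29), (8, 17), (11, 66), (12, 75)])
READ b @v9: history=[(4, 48), (9, 52)] -> pick v9 -> 52
READ a @v11: history=[(5, 63), (6, 13), (7, 1), (10, 80)] -> pick v10 -> 80
READ a @v7: history=[(5, 63), (6, 13), (7, 1), (10, 80)] -> pick v7 -> 1
READ d @v12: history=[(1, 76), (3, 29), (8, 17), (11, 66), (12, 75)] -> pick v12 -> 75
READ a @v9: history=[(5, 63), (6, 13), (7, 1), (10, 80)] -> pick v7 -> 1
READ d @v6: history=[(1, 76), (3, 29), (8, 17), (11, 66), (12, 75)] -> pick v3 -> 29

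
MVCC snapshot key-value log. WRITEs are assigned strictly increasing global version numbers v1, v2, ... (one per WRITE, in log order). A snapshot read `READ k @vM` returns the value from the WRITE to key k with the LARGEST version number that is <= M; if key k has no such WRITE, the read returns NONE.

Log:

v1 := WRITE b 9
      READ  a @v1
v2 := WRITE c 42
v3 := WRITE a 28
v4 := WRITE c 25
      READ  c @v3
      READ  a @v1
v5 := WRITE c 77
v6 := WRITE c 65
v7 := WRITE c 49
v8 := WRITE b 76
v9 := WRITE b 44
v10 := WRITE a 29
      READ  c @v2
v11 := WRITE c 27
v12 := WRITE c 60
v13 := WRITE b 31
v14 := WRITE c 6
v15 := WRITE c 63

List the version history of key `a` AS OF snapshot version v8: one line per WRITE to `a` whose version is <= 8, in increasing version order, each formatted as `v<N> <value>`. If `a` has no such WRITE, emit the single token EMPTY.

Scan writes for key=a with version <= 8:
  v1 WRITE b 9 -> skip
  v2 WRITE c 42 -> skip
  v3 WRITE a 28 -> keep
  v4 WRITE c 25 -> skip
  v5 WRITE c 77 -> skip
  v6 WRITE c 65 -> skip
  v7 WRITE c 49 -> skip
  v8 WRITE b 76 -> skip
  v9 WRITE b 44 -> skip
  v10 WRITE a 29 -> drop (> snap)
  v11 WRITE c 27 -> skip
  v12 WRITE c 60 -> skip
  v13 WRITE b 31 -> skip
  v14 WRITE c 6 -> skip
  v15 WRITE c 63 -> skip
Collected: [(3, 28)]

Answer: v3 28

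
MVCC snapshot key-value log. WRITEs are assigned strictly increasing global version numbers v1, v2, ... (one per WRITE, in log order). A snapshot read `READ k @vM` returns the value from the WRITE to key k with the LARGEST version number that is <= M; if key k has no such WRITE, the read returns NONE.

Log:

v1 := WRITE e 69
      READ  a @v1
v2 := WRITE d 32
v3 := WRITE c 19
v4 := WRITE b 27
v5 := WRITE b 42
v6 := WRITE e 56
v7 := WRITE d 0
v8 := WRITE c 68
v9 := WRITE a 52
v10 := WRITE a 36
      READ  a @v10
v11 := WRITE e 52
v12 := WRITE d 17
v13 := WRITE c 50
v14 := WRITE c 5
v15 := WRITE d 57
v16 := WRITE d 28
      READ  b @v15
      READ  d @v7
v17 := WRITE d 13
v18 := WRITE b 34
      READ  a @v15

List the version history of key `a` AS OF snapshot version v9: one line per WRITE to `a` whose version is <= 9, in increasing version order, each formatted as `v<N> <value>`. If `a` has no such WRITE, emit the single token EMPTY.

Scan writes for key=a with version <= 9:
  v1 WRITE e 69 -> skip
  v2 WRITE d 32 -> skip
  v3 WRITE c 19 -> skip
  v4 WRITE b 27 -> skip
  v5 WRITE b 42 -> skip
  v6 WRITE e 56 -> skip
  v7 WRITE d 0 -> skip
  v8 WRITE c 68 -> skip
  v9 WRITE a 52 -> keep
  v10 WRITE a 36 -> drop (> snap)
  v11 WRITE e 52 -> skip
  v12 WRITE d 17 -> skip
  v13 WRITE c 50 -> skip
  v14 WRITE c 5 -> skip
  v15 WRITE d 57 -> skip
  v16 WRITE d 28 -> skip
  v17 WRITE d 13 -> skip
  v18 WRITE b 34 -> skip
Collected: [(9, 52)]

Answer: v9 52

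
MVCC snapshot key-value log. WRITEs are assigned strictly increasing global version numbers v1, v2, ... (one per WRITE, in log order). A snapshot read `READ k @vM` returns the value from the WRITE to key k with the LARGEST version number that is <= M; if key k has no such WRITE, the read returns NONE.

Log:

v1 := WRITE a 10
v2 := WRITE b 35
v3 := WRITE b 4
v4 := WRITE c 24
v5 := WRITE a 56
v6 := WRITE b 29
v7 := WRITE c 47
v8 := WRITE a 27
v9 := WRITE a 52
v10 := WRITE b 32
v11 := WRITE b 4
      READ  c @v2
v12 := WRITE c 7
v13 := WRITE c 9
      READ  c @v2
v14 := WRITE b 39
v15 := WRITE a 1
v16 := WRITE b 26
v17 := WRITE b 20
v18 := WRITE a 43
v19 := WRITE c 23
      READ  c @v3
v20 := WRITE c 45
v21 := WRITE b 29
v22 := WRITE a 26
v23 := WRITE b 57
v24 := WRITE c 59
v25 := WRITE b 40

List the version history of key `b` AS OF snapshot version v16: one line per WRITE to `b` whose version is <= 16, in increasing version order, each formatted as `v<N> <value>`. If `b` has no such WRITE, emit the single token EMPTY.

Scan writes for key=b with version <= 16:
  v1 WRITE a 10 -> skip
  v2 WRITE b 35 -> keep
  v3 WRITE b 4 -> keep
  v4 WRITE c 24 -> skip
  v5 WRITE a 56 -> skip
  v6 WRITE b 29 -> keep
  v7 WRITE c 47 -> skip
  v8 WRITE a 27 -> skip
  v9 WRITE a 52 -> skip
  v10 WRITE b 32 -> keep
  v11 WRITE b 4 -> keep
  v12 WRITE c 7 -> skip
  v13 WRITE c 9 -> skip
  v14 WRITE b 39 -> keep
  v15 WRITE a 1 -> skip
  v16 WRITE b 26 -> keep
  v17 WRITE b 20 -> drop (> snap)
  v18 WRITE a 43 -> skip
  v19 WRITE c 23 -> skip
  v20 WRITE c 45 -> skip
  v21 WRITE b 29 -> drop (> snap)
  v22 WRITE a 26 -> skip
  v23 WRITE b 57 -> drop (> snap)
  v24 WRITE c 59 -> skip
  v25 WRITE b 40 -> drop (> snap)
Collected: [(2, 35), (3, 4), (6, 29), (10, 32), (11, 4), (14, 39), (16, 26)]

Answer: v2 35
v3 4
v6 29
v10 32
v11 4
v14 39
v16 26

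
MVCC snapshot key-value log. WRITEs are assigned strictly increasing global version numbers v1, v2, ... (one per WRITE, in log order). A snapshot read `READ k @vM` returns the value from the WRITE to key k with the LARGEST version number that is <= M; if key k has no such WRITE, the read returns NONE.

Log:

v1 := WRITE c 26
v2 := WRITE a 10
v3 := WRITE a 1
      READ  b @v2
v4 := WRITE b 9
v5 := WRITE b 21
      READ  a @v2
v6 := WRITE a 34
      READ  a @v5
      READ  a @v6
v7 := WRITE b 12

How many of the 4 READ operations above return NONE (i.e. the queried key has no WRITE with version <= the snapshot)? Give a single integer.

Answer: 1

Derivation:
v1: WRITE c=26  (c history now [(1, 26)])
v2: WRITE a=10  (a history now [(2, 10)])
v3: WRITE a=1  (a history now [(2, 10), (3, 1)])
READ b @v2: history=[] -> no version <= 2 -> NONE
v4: WRITE b=9  (b history now [(4, 9)])
v5: WRITE b=21  (b history now [(4, 9), (5, 21)])
READ a @v2: history=[(2, 10), (3, 1)] -> pick v2 -> 10
v6: WRITE a=34  (a history now [(2, 10), (3, 1), (6, 34)])
READ a @v5: history=[(2, 10), (3, 1), (6, 34)] -> pick v3 -> 1
READ a @v6: history=[(2, 10), (3, 1), (6, 34)] -> pick v6 -> 34
v7: WRITE b=12  (b history now [(4, 9), (5, 21), (7, 12)])
Read results in order: ['NONE', '10', '1', '34']
NONE count = 1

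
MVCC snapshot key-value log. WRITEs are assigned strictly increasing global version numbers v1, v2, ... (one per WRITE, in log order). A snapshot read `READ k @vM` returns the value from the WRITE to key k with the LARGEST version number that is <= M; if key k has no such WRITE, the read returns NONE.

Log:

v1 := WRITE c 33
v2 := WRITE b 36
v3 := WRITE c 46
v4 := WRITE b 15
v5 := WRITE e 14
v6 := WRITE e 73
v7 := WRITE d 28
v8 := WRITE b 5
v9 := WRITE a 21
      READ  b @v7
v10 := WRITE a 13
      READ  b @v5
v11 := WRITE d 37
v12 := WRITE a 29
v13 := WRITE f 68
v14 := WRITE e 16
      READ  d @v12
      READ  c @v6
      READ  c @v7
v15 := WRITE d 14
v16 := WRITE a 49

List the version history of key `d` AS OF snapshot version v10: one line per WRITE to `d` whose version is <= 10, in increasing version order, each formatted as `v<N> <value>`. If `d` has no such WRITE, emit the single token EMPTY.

Answer: v7 28

Derivation:
Scan writes for key=d with version <= 10:
  v1 WRITE c 33 -> skip
  v2 WRITE b 36 -> skip
  v3 WRITE c 46 -> skip
  v4 WRITE b 15 -> skip
  v5 WRITE e 14 -> skip
  v6 WRITE e 73 -> skip
  v7 WRITE d 28 -> keep
  v8 WRITE b 5 -> skip
  v9 WRITE a 21 -> skip
  v10 WRITE a 13 -> skip
  v11 WRITE d 37 -> drop (> snap)
  v12 WRITE a 29 -> skip
  v13 WRITE f 68 -> skip
  v14 WRITE e 16 -> skip
  v15 WRITE d 14 -> drop (> snap)
  v16 WRITE a 49 -> skip
Collected: [(7, 28)]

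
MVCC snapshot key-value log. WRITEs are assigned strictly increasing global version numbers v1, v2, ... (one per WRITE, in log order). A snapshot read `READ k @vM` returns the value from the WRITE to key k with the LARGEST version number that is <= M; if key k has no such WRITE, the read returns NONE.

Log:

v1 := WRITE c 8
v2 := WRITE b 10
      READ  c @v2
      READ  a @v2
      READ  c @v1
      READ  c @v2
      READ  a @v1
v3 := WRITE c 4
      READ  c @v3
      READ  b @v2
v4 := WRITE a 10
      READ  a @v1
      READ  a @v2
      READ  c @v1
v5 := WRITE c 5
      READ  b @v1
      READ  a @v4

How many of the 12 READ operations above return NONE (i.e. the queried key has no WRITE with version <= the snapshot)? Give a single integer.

v1: WRITE c=8  (c history now [(1, 8)])
v2: WRITE b=10  (b history now [(2, 10)])
READ c @v2: history=[(1, 8)] -> pick v1 -> 8
READ a @v2: history=[] -> no version <= 2 -> NONE
READ c @v1: history=[(1, 8)] -> pick v1 -> 8
READ c @v2: history=[(1, 8)] -> pick v1 -> 8
READ a @v1: history=[] -> no version <= 1 -> NONE
v3: WRITE c=4  (c history now [(1, 8), (3, 4)])
READ c @v3: history=[(1, 8), (3, 4)] -> pick v3 -> 4
READ b @v2: history=[(2, 10)] -> pick v2 -> 10
v4: WRITE a=10  (a history now [(4, 10)])
READ a @v1: history=[(4, 10)] -> no version <= 1 -> NONE
READ a @v2: history=[(4, 10)] -> no version <= 2 -> NONE
READ c @v1: history=[(1, 8), (3, 4)] -> pick v1 -> 8
v5: WRITE c=5  (c history now [(1, 8), (3, 4), (5, 5)])
READ b @v1: history=[(2, 10)] -> no version <= 1 -> NONE
READ a @v4: history=[(4, 10)] -> pick v4 -> 10
Read results in order: ['8', 'NONE', '8', '8', 'NONE', '4', '10', 'NONE', 'NONE', '8', 'NONE', '10']
NONE count = 5

Answer: 5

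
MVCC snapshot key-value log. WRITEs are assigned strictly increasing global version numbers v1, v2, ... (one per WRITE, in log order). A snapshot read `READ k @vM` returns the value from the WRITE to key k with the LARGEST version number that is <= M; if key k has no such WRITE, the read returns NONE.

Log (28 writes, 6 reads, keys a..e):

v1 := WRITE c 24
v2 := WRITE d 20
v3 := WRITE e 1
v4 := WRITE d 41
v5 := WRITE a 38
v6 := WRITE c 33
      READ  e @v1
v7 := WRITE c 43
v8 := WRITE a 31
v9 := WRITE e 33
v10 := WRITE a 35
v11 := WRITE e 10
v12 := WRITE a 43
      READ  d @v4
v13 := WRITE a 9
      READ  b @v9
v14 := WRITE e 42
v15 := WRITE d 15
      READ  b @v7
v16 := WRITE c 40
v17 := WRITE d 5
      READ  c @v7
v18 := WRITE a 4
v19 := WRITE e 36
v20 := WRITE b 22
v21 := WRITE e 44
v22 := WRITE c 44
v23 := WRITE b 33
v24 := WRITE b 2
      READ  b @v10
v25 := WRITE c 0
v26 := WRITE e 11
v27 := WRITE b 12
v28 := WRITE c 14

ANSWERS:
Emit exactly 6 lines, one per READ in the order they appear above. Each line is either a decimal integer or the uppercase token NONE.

v1: WRITE c=24  (c history now [(1, 24)])
v2: WRITE d=20  (d history now [(2, 20)])
v3: WRITE e=1  (e history now [(3, 1)])
v4: WRITE d=41  (d history now [(2, 20), (4, 41)])
v5: WRITE a=38  (a history now [(5, 38)])
v6: WRITE c=33  (c history now [(1, 24), (6, 33)])
READ e @v1: history=[(3, 1)] -> no version <= 1 -> NONE
v7: WRITE c=43  (c history now [(1, 24), (6, 33), (7, 43)])
v8: WRITE a=31  (a history now [(5, 38), (8, 31)])
v9: WRITE e=33  (e history now [(3, 1), (9, 33)])
v10: WRITE a=35  (a history now [(5, 38), (8, 31), (10, 35)])
v11: WRITE e=10  (e history now [(3, 1), (9, 33), (11, 10)])
v12: WRITE a=43  (a history now [(5, 38), (8, 31), (10, 35), (12, 43)])
READ d @v4: history=[(2, 20), (4, 41)] -> pick v4 -> 41
v13: WRITE a=9  (a history now [(5, 38), (8, 31), (10, 35), (12, 43), (13, 9)])
READ b @v9: history=[] -> no version <= 9 -> NONE
v14: WRITE e=42  (e history now [(3, 1), (9, 33), (11, 10), (14, 42)])
v15: WRITE d=15  (d history now [(2, 20), (4, 41), (15, 15)])
READ b @v7: history=[] -> no version <= 7 -> NONE
v16: WRITE c=40  (c history now [(1, 24), (6, 33), (7, 43), (16, 40)])
v17: WRITE d=5  (d history now [(2, 20), (4, 41), (15, 15), (17, 5)])
READ c @v7: history=[(1, 24), (6, 33), (7, 43), (16, 40)] -> pick v7 -> 43
v18: WRITE a=4  (a history now [(5, 38), (8, 31), (10, 35), (12, 43), (13, 9), (18, 4)])
v19: WRITE e=36  (e history now [(3, 1), (9, 33), (11, 10), (14, 42), (19, 36)])
v20: WRITE b=22  (b history now [(20, 22)])
v21: WRITE e=44  (e history now [(3, 1), (9, 33), (11, 10), (14, 42), (19, 36), (21, 44)])
v22: WRITE c=44  (c history now [(1, 24), (6, 33), (7, 43), (16, 40), (22, 44)])
v23: WRITE b=33  (b history now [(20, 22), (23, 33)])
v24: WRITE b=2  (b history now [(20, 22), (23, 33), (24, 2)])
READ b @v10: history=[(20, 22), (23, 33), (24, 2)] -> no version <= 10 -> NONE
v25: WRITE c=0  (c history now [(1, 24), (6, 33), (7, 43), (16, 40), (22, 44), (25, 0)])
v26: WRITE e=11  (e history now [(3, 1), (9, 33), (11, 10), (14, 42), (19, 36), (21, 44), (26, 11)])
v27: WRITE b=12  (b history now [(20, 22), (23, 33), (24, 2), (27, 12)])
v28: WRITE c=14  (c history now [(1, 24), (6, 33), (7, 43), (16, 40), (22, 44), (25, 0), (28, 14)])

Answer: NONE
41
NONE
NONE
43
NONE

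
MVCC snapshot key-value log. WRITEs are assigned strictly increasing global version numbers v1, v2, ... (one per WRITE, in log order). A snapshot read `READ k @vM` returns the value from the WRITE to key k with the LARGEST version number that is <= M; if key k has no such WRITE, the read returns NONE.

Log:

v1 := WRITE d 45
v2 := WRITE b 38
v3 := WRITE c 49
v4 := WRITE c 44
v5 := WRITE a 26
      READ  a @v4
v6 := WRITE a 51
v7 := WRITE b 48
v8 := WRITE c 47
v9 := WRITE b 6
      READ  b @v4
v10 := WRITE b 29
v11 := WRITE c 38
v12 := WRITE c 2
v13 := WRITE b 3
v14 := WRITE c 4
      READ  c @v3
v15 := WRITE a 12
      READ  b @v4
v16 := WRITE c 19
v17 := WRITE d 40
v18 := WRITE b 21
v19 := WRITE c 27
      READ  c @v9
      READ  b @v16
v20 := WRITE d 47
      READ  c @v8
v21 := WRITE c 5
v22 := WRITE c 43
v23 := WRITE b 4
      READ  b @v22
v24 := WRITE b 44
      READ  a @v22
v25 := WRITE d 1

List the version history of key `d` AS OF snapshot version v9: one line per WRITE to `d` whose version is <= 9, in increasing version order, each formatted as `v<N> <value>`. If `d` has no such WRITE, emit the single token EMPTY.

Answer: v1 45

Derivation:
Scan writes for key=d with version <= 9:
  v1 WRITE d 45 -> keep
  v2 WRITE b 38 -> skip
  v3 WRITE c 49 -> skip
  v4 WRITE c 44 -> skip
  v5 WRITE a 26 -> skip
  v6 WRITE a 51 -> skip
  v7 WRITE b 48 -> skip
  v8 WRITE c 47 -> skip
  v9 WRITE b 6 -> skip
  v10 WRITE b 29 -> skip
  v11 WRITE c 38 -> skip
  v12 WRITE c 2 -> skip
  v13 WRITE b 3 -> skip
  v14 WRITE c 4 -> skip
  v15 WRITE a 12 -> skip
  v16 WRITE c 19 -> skip
  v17 WRITE d 40 -> drop (> snap)
  v18 WRITE b 21 -> skip
  v19 WRITE c 27 -> skip
  v20 WRITE d 47 -> drop (> snap)
  v21 WRITE c 5 -> skip
  v22 WRITE c 43 -> skip
  v23 WRITE b 4 -> skip
  v24 WRITE b 44 -> skip
  v25 WRITE d 1 -> drop (> snap)
Collected: [(1, 45)]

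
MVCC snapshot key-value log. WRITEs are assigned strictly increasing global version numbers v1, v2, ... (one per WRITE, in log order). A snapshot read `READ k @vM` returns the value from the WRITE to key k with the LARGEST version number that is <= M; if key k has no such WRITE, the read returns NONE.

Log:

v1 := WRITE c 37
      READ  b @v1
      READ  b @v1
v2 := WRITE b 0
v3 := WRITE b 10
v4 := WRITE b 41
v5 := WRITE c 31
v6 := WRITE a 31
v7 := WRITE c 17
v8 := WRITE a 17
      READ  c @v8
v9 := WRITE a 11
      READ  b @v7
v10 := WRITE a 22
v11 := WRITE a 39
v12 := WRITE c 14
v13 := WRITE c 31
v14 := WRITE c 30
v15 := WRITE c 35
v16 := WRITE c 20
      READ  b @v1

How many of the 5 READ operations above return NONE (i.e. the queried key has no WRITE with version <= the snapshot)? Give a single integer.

Answer: 3

Derivation:
v1: WRITE c=37  (c history now [(1, 37)])
READ b @v1: history=[] -> no version <= 1 -> NONE
READ b @v1: history=[] -> no version <= 1 -> NONE
v2: WRITE b=0  (b history now [(2, 0)])
v3: WRITE b=10  (b history now [(2, 0), (3, 10)])
v4: WRITE b=41  (b history now [(2, 0), (3, 10), (4, 41)])
v5: WRITE c=31  (c history now [(1, 37), (5, 31)])
v6: WRITE a=31  (a history now [(6, 31)])
v7: WRITE c=17  (c history now [(1, 37), (5, 31), (7, 17)])
v8: WRITE a=17  (a history now [(6, 31), (8, 17)])
READ c @v8: history=[(1, 37), (5, 31), (7, 17)] -> pick v7 -> 17
v9: WRITE a=11  (a history now [(6, 31), (8, 17), (9, 11)])
READ b @v7: history=[(2, 0), (3, 10), (4, 41)] -> pick v4 -> 41
v10: WRITE a=22  (a history now [(6, 31), (8, 17), (9, 11), (10, 22)])
v11: WRITE a=39  (a history now [(6, 31), (8, 17), (9, 11), (10, 22), (11, 39)])
v12: WRITE c=14  (c history now [(1, 37), (5, 31), (7, 17), (12, 14)])
v13: WRITE c=31  (c history now [(1, 37), (5, 31), (7, 17), (12, 14), (13, 31)])
v14: WRITE c=30  (c history now [(1, 37), (5, 31), (7, 17), (12, 14), (13, 31), (14, 30)])
v15: WRITE c=35  (c history now [(1, 37), (5, 31), (7, 17), (12, 14), (13, 31), (14, 30), (15, 35)])
v16: WRITE c=20  (c history now [(1, 37), (5, 31), (7, 17), (12, 14), (13, 31), (14, 30), (15, 35), (16, 20)])
READ b @v1: history=[(2, 0), (3, 10), (4, 41)] -> no version <= 1 -> NONE
Read results in order: ['NONE', 'NONE', '17', '41', 'NONE']
NONE count = 3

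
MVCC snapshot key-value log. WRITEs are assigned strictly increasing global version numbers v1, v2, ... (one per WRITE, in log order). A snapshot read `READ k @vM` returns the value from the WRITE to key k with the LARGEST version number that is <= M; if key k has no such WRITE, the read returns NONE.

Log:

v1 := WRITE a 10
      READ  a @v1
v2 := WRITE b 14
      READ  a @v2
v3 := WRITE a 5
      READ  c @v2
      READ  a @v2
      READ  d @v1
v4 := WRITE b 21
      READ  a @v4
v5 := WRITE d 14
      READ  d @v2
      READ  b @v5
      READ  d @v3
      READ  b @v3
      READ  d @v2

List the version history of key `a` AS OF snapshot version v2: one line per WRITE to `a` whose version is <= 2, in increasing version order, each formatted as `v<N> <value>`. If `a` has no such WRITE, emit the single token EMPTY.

Scan writes for key=a with version <= 2:
  v1 WRITE a 10 -> keep
  v2 WRITE b 14 -> skip
  v3 WRITE a 5 -> drop (> snap)
  v4 WRITE b 21 -> skip
  v5 WRITE d 14 -> skip
Collected: [(1, 10)]

Answer: v1 10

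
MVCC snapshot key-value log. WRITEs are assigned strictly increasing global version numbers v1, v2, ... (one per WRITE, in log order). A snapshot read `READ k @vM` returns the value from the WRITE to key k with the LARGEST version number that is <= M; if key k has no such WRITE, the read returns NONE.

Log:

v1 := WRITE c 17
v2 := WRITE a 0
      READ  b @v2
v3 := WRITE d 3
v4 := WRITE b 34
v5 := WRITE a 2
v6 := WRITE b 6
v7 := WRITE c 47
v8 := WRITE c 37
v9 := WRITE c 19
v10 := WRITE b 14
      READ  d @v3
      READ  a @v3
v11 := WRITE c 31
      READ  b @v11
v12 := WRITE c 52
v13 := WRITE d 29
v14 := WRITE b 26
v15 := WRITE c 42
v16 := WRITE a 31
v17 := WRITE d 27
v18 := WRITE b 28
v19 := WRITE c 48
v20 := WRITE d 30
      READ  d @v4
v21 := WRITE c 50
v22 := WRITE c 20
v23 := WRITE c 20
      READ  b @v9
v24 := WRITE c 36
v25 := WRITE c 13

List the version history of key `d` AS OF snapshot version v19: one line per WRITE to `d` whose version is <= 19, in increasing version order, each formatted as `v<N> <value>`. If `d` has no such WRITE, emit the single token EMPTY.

Answer: v3 3
v13 29
v17 27

Derivation:
Scan writes for key=d with version <= 19:
  v1 WRITE c 17 -> skip
  v2 WRITE a 0 -> skip
  v3 WRITE d 3 -> keep
  v4 WRITE b 34 -> skip
  v5 WRITE a 2 -> skip
  v6 WRITE b 6 -> skip
  v7 WRITE c 47 -> skip
  v8 WRITE c 37 -> skip
  v9 WRITE c 19 -> skip
  v10 WRITE b 14 -> skip
  v11 WRITE c 31 -> skip
  v12 WRITE c 52 -> skip
  v13 WRITE d 29 -> keep
  v14 WRITE b 26 -> skip
  v15 WRITE c 42 -> skip
  v16 WRITE a 31 -> skip
  v17 WRITE d 27 -> keep
  v18 WRITE b 28 -> skip
  v19 WRITE c 48 -> skip
  v20 WRITE d 30 -> drop (> snap)
  v21 WRITE c 50 -> skip
  v22 WRITE c 20 -> skip
  v23 WRITE c 20 -> skip
  v24 WRITE c 36 -> skip
  v25 WRITE c 13 -> skip
Collected: [(3, 3), (13, 29), (17, 27)]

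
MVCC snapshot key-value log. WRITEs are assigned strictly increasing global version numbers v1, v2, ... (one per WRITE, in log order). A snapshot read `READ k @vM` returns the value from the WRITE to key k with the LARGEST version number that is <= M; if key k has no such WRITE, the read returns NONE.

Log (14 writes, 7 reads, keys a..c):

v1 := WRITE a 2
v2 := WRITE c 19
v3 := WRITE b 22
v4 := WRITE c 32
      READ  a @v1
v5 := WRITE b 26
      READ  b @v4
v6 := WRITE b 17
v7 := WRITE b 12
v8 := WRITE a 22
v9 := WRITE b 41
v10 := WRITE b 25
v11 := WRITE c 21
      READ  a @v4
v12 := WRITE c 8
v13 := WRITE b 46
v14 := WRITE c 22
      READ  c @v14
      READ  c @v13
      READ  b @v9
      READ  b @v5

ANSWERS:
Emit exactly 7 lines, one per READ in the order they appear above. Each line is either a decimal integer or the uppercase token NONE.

Answer: 2
22
2
22
8
41
26

Derivation:
v1: WRITE a=2  (a history now [(1, 2)])
v2: WRITE c=19  (c history now [(2, 19)])
v3: WRITE b=22  (b history now [(3, 22)])
v4: WRITE c=32  (c history now [(2, 19), (4, 32)])
READ a @v1: history=[(1, 2)] -> pick v1 -> 2
v5: WRITE b=26  (b history now [(3, 22), (5, 26)])
READ b @v4: history=[(3, 22), (5, 26)] -> pick v3 -> 22
v6: WRITE b=17  (b history now [(3, 22), (5, 26), (6, 17)])
v7: WRITE b=12  (b history now [(3, 22), (5, 26), (6, 17), (7, 12)])
v8: WRITE a=22  (a history now [(1, 2), (8, 22)])
v9: WRITE b=41  (b history now [(3, 22), (5, 26), (6, 17), (7, 12), (9, 41)])
v10: WRITE b=25  (b history now [(3, 22), (5, 26), (6, 17), (7, 12), (9, 41), (10, 25)])
v11: WRITE c=21  (c history now [(2, 19), (4, 32), (11, 21)])
READ a @v4: history=[(1, 2), (8, 22)] -> pick v1 -> 2
v12: WRITE c=8  (c history now [(2, 19), (4, 32), (11, 21), (12, 8)])
v13: WRITE b=46  (b history now [(3, 22), (5, 26), (6, 17), (7, 12), (9, 41), (10, 25), (13, 46)])
v14: WRITE c=22  (c history now [(2, 19), (4, 32), (11, 21), (12, 8), (14, 22)])
READ c @v14: history=[(2, 19), (4, 32), (11, 21), (12, 8), (14, 22)] -> pick v14 -> 22
READ c @v13: history=[(2, 19), (4, 32), (11, 21), (12, 8), (14, 22)] -> pick v12 -> 8
READ b @v9: history=[(3, 22), (5, 26), (6, 17), (7, 12), (9, 41), (10, 25), (13, 46)] -> pick v9 -> 41
READ b @v5: history=[(3, 22), (5, 26), (6, 17), (7, 12), (9, 41), (10, 25), (13, 46)] -> pick v5 -> 26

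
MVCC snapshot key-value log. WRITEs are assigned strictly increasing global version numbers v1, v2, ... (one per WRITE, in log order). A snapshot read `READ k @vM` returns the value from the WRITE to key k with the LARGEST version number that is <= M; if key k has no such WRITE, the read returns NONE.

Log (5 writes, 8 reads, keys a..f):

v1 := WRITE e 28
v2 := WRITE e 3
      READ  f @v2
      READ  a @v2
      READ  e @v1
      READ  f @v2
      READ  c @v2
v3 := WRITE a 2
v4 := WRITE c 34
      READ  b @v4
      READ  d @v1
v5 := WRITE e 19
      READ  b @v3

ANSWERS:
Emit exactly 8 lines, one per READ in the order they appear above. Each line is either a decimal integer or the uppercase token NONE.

Answer: NONE
NONE
28
NONE
NONE
NONE
NONE
NONE

Derivation:
v1: WRITE e=28  (e history now [(1, 28)])
v2: WRITE e=3  (e history now [(1, 28), (2, 3)])
READ f @v2: history=[] -> no version <= 2 -> NONE
READ a @v2: history=[] -> no version <= 2 -> NONE
READ e @v1: history=[(1, 28), (2, 3)] -> pick v1 -> 28
READ f @v2: history=[] -> no version <= 2 -> NONE
READ c @v2: history=[] -> no version <= 2 -> NONE
v3: WRITE a=2  (a history now [(3, 2)])
v4: WRITE c=34  (c history now [(4, 34)])
READ b @v4: history=[] -> no version <= 4 -> NONE
READ d @v1: history=[] -> no version <= 1 -> NONE
v5: WRITE e=19  (e history now [(1, 28), (2, 3), (5, 19)])
READ b @v3: history=[] -> no version <= 3 -> NONE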